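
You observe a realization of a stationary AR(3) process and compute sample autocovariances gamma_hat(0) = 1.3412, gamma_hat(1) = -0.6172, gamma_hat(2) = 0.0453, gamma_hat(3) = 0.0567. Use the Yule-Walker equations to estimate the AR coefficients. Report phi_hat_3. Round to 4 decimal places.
\hat\phi_{3} = -0.0569

The Yule-Walker equations for an AR(p) process read, in matrix form,
  Gamma_p phi = r_p,   with   (Gamma_p)_{ij} = gamma(|i - j|),
                       (r_p)_i = gamma(i),   i,j = 1..p.
Substitute the sample gammas (Toeplitz matrix and right-hand side of size 3):
  Gamma_p = [[1.3412, -0.6172, 0.0453], [-0.6172, 1.3412, -0.6172], [0.0453, -0.6172, 1.3412]]
  r_p     = [-0.6172, 0.0453, 0.0567]
Written out (R1..R3):
  (R1) 1.3412 phi_1 - 0.6172 phi_2 + 0.0453 phi_3 = -0.6172
  (R2) -0.6172 phi_1 + 1.3412 phi_2 - 0.6172 phi_3 = 0.0453
  (R3) 0.0453 phi_1 - 0.6172 phi_2 + 1.3412 phi_3 = 0.0567
Gaussian elimination:
  R2 <- R2 - (-0.6172/1.3412) R1 = R2 - (-0.460185) R1:  1.057174 phi_2 - 0.596354 phi_3 = -0.238726
  R3 <- R3 - (0.0453/1.3412) R1 = R3 - (0.033776) R1:  -0.596354 phi_2 + 1.33967 phi_3 = 0.077546
  R3 <- R3 - (-0.596354/1.057174) R2 = R3 - (-0.564102) R2:  1.003266 phi_3 = -0.057119
Back-substitution:
  phi_hat_3 = -0.057119 / 1.003266 = -0.056934
  phi_hat_2 = (-0.238726 - (-0.596354)(-0.056934)) / 1.057174 = -0.257932
  phi_hat_1 = (-0.6172 - (-0.6172)(-0.257932) - (0.0453)(-0.056934)) / 1.3412 = -0.576958
So phi_hat = [-0.5770, -0.2579, -0.0569].
Therefore phi_hat_3 = -0.0569.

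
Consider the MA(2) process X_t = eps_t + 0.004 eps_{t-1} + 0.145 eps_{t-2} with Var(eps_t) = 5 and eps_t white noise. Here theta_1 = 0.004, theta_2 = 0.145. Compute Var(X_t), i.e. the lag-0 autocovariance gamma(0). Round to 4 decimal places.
\gamma(0) = 5.1052

For an MA(q) process X_t = eps_t + sum_i theta_i eps_{t-i} with
Var(eps_t) = sigma^2, the variance is
  gamma(0) = sigma^2 * (1 + sum_i theta_i^2).
  sum_i theta_i^2 = (0.004)^2 + (0.145)^2 = 0.000016 + 0.021025 = 0.021041.
  gamma(0) = 5 * (1 + 0.021041) = 5 * 1.021041 = 5.105205, which rounds to 5.1052.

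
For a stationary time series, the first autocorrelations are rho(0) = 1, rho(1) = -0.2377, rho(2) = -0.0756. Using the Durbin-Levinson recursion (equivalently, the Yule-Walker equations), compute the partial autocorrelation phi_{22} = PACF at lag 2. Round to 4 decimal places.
\phi_{22} = -0.1400

The PACF at lag k is phi_{kk}, the last component of the solution
to the Yule-Walker system G_k phi = r_k where
  (G_k)_{ij} = rho(|i - j|), (r_k)_i = rho(i), i,j = 1..k.
Equivalently, Durbin-Levinson gives phi_{kk} iteratively:
  phi_{11} = rho(1)
  phi_{kk} = [rho(k) - sum_{j=1..k-1} phi_{k-1,j} rho(k-j)]
            / [1 - sum_{j=1..k-1} phi_{k-1,j} rho(j)],
  phi_{k,j} = phi_{k-1,j} - phi_{kk} phi_{k-1,k-j},  j = 1..k-1.
Step k = 1:
  phi_11 = rho(1) = -0.2377.
Step k = 2:
  phi_22 = [rho(2) - phi_11 rho(1)] / [1 - phi_11 rho(1)] = [-0.0756 - (-0.2377)(-0.2377)] / [1 - (-0.2377)(-0.2377)]
         = -0.13210129 / 0.94349871 = -0.14.
Therefore phi_{22} = -0.1400.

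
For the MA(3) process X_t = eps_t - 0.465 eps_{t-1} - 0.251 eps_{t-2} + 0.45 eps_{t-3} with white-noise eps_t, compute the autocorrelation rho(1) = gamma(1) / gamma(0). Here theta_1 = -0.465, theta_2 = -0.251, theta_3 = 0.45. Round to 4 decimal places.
\rho(1) = -0.3113

For an MA(q) process with theta_0 = 1, the autocovariance is
  gamma(k) = sigma^2 * sum_{i=0..q-k} theta_i * theta_{i+k},
and rho(k) = gamma(k) / gamma(0). Sigma^2 cancels.
  numerator   = (1)*(-0.465) + (-0.465)*(-0.251) + (-0.251)*(0.45) = -0.461235.
  denominator = (1)^2 + (-0.465)^2 + (-0.251)^2 + (0.45)^2 = 1.481726.
  rho(1) = -0.461235 / 1.481726 = -0.3113.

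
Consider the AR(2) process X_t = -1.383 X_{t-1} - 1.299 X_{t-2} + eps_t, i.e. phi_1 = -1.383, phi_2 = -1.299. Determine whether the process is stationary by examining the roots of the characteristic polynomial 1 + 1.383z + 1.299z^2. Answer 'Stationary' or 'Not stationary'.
\text{Not stationary}

The AR(p) characteristic polynomial is P(z) = 1 + 1.383z + 1.299z^2.
Stationarity requires all roots to lie outside the unit circle, i.e. |z| > 1 for every root.
Set 1 + (1.383) z + (1.299) z^2 = 0, i.e. a z^2 + b z + c = 0 with a = 1.299, b = 1.383, c = 1.
Discriminant D = b^2 - 4ac = (1.383)^2 - 4*(1.299)*1 = 1.912689 - (5.196) = -3.283311.
D < 0, so the roots are the complex-conjugate pair z = (-b +/- i sqrt(-D)) / (2a) = -0.5323 +/- 0.6975i.
For a conjugate pair |z|^2 = z * conj(z) = (product of roots) = c/a = 1/(1.299) = 0.769823, so |z| = sqrt(0.769823) = 0.8774 for both roots.
Moduli of all roots: 0.8774, 0.8774.
All moduli strictly greater than 1? No.
Verdict: Not stationary.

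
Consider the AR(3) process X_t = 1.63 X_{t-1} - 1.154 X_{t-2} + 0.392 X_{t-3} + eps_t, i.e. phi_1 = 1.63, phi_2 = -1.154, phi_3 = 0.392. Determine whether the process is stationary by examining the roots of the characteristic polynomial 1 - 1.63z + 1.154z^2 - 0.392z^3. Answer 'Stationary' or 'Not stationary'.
\text{Stationary}

The AR(p) characteristic polynomial is P(z) = 1 - 1.63z + 1.154z^2 - 0.392z^3.
Stationarity requires all roots to lie outside the unit circle, i.e. |z| > 1 for every root.
Degree 3: look for a simple real root z0 first, then factor out (1 - z/z0) and solve the remaining quadratic.
Testing z0 = 1.25: P(1.25) = 1 + (-1.63)(1.25) + (1.154)(1.25)^2 + (-0.392)(1.25)^3
  = 1 + (-2.0375) + (1.803125) + (-0.765625) = 0.  So z_0 = 1.25 is a root, |z_0| = 1.25.
Divide out the factor (1 - 0.8 z) = (1 - z/z0) (since 1/z0 = 0.8):
  P(z) = (1 - 0.8 z)(1 + (-0.83) z + (0.49) z^2)
  [check: z-coef -0.83 - (0.8) = -1.63; z^2-coef 0.49 - (0.8)(-0.83) = 1.154; z^3-coef -(0.8)(0.49) = -0.392.]
Remaining roots from the quadratic factor 1 + (-0.83) z + (0.49) z^2:
  Set 1 + (-0.83) z + (0.49) z^2 = 0, i.e. a z^2 + b z + c = 0 with a = 0.49, b = -0.83, c = 1.
  Discriminant D = b^2 - 4ac = (-0.83)^2 - 4*(0.49)*1 = 0.6889 - (1.96) = -1.2711.
  D < 0, so the roots are the complex-conjugate pair z = (-b +/- i sqrt(-D)) / (2a) = 0.8469 +/- 1.1504i.
  For a conjugate pair |z|^2 = z * conj(z) = (product of roots) = c/a = 1/(0.49) = 2.040816, so |z| = sqrt(2.040816) = 1.4286 for both roots.
Moduli of all roots: 1.2500, 1.4286, 1.4286.
All moduli strictly greater than 1? Yes.
Verdict: Stationary.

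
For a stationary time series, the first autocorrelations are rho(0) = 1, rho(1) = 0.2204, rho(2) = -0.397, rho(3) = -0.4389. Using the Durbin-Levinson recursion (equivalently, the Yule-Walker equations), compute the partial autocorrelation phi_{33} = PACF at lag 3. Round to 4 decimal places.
\phi_{33} = -0.2790

The PACF at lag k is phi_{kk}, the last component of the solution
to the Yule-Walker system G_k phi = r_k where
  (G_k)_{ij} = rho(|i - j|), (r_k)_i = rho(i), i,j = 1..k.
Equivalently, Durbin-Levinson gives phi_{kk} iteratively:
  phi_{11} = rho(1)
  phi_{kk} = [rho(k) - sum_{j=1..k-1} phi_{k-1,j} rho(k-j)]
            / [1 - sum_{j=1..k-1} phi_{k-1,j} rho(j)],
  phi_{k,j} = phi_{k-1,j} - phi_{kk} phi_{k-1,k-j},  j = 1..k-1.
Step k = 1:
  phi_11 = rho(1) = 0.2204.
Step k = 2:
  phi_22 = [rho(2) - phi_11 rho(1)] / [1 - phi_11 rho(1)] = [-0.397 - (0.2204)(0.2204)] / [1 - (0.2204)(0.2204)]
         = -0.44557616 / 0.95142384 = -0.468326.
  Update: phi_21 = phi_11 - phi_22 phi_11 = 0.2204 - (-0.468326)(0.2204) = 0.323619.
Step k = 3:
  phi_33 = [rho(3) - phi_21 rho(2) - phi_22 rho(1)] / [1 - phi_21 rho(1) - phi_22 rho(2)]
    numerator   = -0.4389 - (0.323619)(-0.397) - (-0.468326)(0.2204) = -0.2072043
    denominator = 1 - (0.323619)(0.2204) - (-0.468326)(-0.397) = 0.74274911
  phi_33 = -0.2072043 / 0.74274911 = -0.279.
Therefore phi_{33} = -0.2790.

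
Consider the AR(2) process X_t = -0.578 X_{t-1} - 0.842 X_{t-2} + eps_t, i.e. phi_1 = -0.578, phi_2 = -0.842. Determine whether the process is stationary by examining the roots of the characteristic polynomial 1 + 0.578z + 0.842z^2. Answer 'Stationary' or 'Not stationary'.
\text{Stationary}

The AR(p) characteristic polynomial is P(z) = 1 + 0.578z + 0.842z^2.
Stationarity requires all roots to lie outside the unit circle, i.e. |z| > 1 for every root.
Set 1 + (0.578) z + (0.842) z^2 = 0, i.e. a z^2 + b z + c = 0 with a = 0.842, b = 0.578, c = 1.
Discriminant D = b^2 - 4ac = (0.578)^2 - 4*(0.842)*1 = 0.334084 - (3.368) = -3.033916.
D < 0, so the roots are the complex-conjugate pair z = (-b +/- i sqrt(-D)) / (2a) = -0.3432 +/- 1.0343i.
For a conjugate pair |z|^2 = z * conj(z) = (product of roots) = c/a = 1/(0.842) = 1.187648, so |z| = sqrt(1.187648) = 1.0898 for both roots.
Moduli of all roots: 1.0898, 1.0898.
All moduli strictly greater than 1? Yes.
Verdict: Stationary.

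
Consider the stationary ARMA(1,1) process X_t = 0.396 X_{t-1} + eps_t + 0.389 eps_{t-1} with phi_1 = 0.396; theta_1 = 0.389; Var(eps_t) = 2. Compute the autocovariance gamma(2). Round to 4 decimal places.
\gamma(2) = 0.8509

Multiply the model equation by X_{t-k} and take expectations. With theta_0 = psi_0 = 1 and psi_j the MA(infinity) weights, this gives
  gamma(k) - sum_i phi_i gamma(k-i) = c_k,
  c_k = sigma^2 * sum_{j=k..q} theta_j psi_{j-k}   (c_k = 0 for k > q),
using gamma(-m) = gamma(m).
psi-weights needed (psi_j = theta_j + sum_i phi_i psi_{j-i}):
  psi_1 = theta_1 + phi_1 = 0.389 + (0.396) = 0.785
Right-hand sides:
  c_0 = sigma^2 (1 + theta_1 psi_1) = 2 * (1 + (0.389)(0.785)) = 2 * 1.305365 = 2.61073
  c_1 = sigma^2 theta_1 = 2 * (0.389) = 0.778
  c_2 = 0
Equations for k = 0 and k = 1 (AR order 1):
  gamma(0) = phi_1 gamma(1) + c_0
  gamma(1) = phi_1 gamma(0) + c_1
Substituting the second into the first: gamma(0) (1 - phi_1^2) = c_0 + phi_1 c_1, so
  gamma(0) = (c_0 + phi_1 c_1) / (1 - phi_1^2) = (2.61073 + (0.396)(0.778)) / (1 - (0.396)^2) = 2.918818 / 0.843184 = 3.461662.
  gamma(1) = phi_1 gamma(0) + c_1 = (0.396)(3.461662) + (0.778) = 2.148818.
For k = 2 (> q): gamma(2) = phi_1 gamma(1) = (0.396)(2.148818) = 0.850932.
Therefore gamma(2) = 0.8509 (to 4 decimal places).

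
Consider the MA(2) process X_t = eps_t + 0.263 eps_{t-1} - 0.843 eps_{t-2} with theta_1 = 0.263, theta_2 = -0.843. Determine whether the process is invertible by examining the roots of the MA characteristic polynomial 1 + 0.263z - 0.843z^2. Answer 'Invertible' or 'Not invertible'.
\text{Not invertible}

The MA(q) characteristic polynomial is P(z) = 1 + 0.263z - 0.843z^2.
Invertibility requires all roots to lie outside the unit circle, i.e. |z| > 1 for every root.
Set 1 + (0.263) z + (-0.843) z^2 = 0, i.e. a z^2 + b z + c = 0 with a = -0.843, b = 0.263, c = 1.
Discriminant D = b^2 - 4ac = (0.263)^2 - 4*(-0.843)*1 = 0.069169 - (-3.372) = 3.441169.
D >= 0, so the roots are real: z = (-b +/- sqrt(D)) / (2a) = (-0.263 +/- 1.855039) / (-1.686).
  z_1 = (-0.263 + 1.855039) / (-1.686) = -0.9443,   |z_1| = 0.9443.
  z_2 = (-0.263 - 1.855039) / (-1.686) = 1.2563,   |z_2| = 1.2563.
Moduli of all roots: 0.9443, 1.2563.
All moduli strictly greater than 1? No.
Verdict: Not invertible.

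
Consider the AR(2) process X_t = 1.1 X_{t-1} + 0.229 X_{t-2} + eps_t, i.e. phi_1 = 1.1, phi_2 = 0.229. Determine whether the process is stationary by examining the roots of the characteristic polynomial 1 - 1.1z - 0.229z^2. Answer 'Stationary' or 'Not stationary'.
\text{Not stationary}

The AR(p) characteristic polynomial is P(z) = 1 - 1.1z - 0.229z^2.
Stationarity requires all roots to lie outside the unit circle, i.e. |z| > 1 for every root.
Set 1 + (-1.1) z + (-0.229) z^2 = 0, i.e. a z^2 + b z + c = 0 with a = -0.229, b = -1.1, c = 1.
Discriminant D = b^2 - 4ac = (-1.1)^2 - 4*(-0.229)*1 = 1.21 - (-0.916) = 2.126.
D >= 0, so the roots are real: z = (-b +/- sqrt(D)) / (2a) = (1.1 +/- 1.458081) / (-0.458).
  z_1 = (1.1 + 1.458081) / (-0.458) = -5.5853,   |z_1| = 5.5853.
  z_2 = (1.1 - 1.458081) / (-0.458) = 0.7818,   |z_2| = 0.7818.
Moduli of all roots: 5.5853, 0.7818.
All moduli strictly greater than 1? No.
Verdict: Not stationary.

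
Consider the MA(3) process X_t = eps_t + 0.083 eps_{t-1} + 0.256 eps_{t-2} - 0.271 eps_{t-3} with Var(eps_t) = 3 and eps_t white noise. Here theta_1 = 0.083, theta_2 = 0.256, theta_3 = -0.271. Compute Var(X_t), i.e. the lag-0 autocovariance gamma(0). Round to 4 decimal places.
\gamma(0) = 3.4376

For an MA(q) process X_t = eps_t + sum_i theta_i eps_{t-i} with
Var(eps_t) = sigma^2, the variance is
  gamma(0) = sigma^2 * (1 + sum_i theta_i^2).
  sum_i theta_i^2 = (0.083)^2 + (0.256)^2 + (-0.271)^2 = 0.006889 + 0.065536 + 0.073441 = 0.145866.
  gamma(0) = 3 * (1 + 0.145866) = 3 * 1.145866 = 3.437598, which rounds to 3.4376.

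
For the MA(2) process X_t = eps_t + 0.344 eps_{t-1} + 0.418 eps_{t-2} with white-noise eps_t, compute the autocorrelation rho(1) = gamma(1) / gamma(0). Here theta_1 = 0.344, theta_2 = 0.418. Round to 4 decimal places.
\rho(1) = 0.3772

For an MA(q) process with theta_0 = 1, the autocovariance is
  gamma(k) = sigma^2 * sum_{i=0..q-k} theta_i * theta_{i+k},
and rho(k) = gamma(k) / gamma(0). Sigma^2 cancels.
  numerator   = (1)*(0.344) + (0.344)*(0.418) = 0.487792.
  denominator = (1)^2 + (0.344)^2 + (0.418)^2 = 1.29306.
  rho(1) = 0.487792 / 1.29306 = 0.3772.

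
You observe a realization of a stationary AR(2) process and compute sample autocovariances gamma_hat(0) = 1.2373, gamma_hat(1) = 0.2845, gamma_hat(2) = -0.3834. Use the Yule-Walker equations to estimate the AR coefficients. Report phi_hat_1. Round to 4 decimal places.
\hat\phi_{1} = 0.3180

The Yule-Walker equations for an AR(p) process read, in matrix form,
  Gamma_p phi = r_p,   with   (Gamma_p)_{ij} = gamma(|i - j|),
                       (r_p)_i = gamma(i),   i,j = 1..p.
Substitute the sample gammas (Toeplitz matrix and right-hand side of size 2):
  Gamma_p = [[1.2373, 0.2845], [0.2845, 1.2373]]
  r_p     = [0.2845, -0.3834]
Written out:
  1.2373 phi_1 + 0.2845 phi_2 = 0.2845
  0.2845 phi_1 + 1.2373 phi_2 = -0.3834
Solve by Cramer's rule:
  det = gamma(0)^2 - gamma(1)^2 = (1.2373)^2 - (0.2845)^2 = 1.53091129 - 0.08094025 = 1.44997104
  phi_hat_1 = [gamma(1) gamma(0) - gamma(1) gamma(2)] / det = [(0.2845)(1.2373) - (0.2845)(-0.3834)] / 1.44997104 = 0.46108915 / 1.44997104 = 0.318
  phi_hat_2 = [gamma(0) gamma(2) - gamma(1)^2] / det = [(1.2373)(-0.3834) - (0.2845)^2] / 1.44997104 = -0.55532107 / 1.44997104 = -0.383
So phi_hat = [0.3180, -0.3830].
Therefore phi_hat_1 = 0.3180.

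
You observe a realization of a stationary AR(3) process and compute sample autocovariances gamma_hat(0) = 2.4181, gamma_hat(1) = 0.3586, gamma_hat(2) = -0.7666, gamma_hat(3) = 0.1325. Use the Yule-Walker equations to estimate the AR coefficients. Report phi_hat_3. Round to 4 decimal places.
\hat\phi_{3} = 0.1970

The Yule-Walker equations for an AR(p) process read, in matrix form,
  Gamma_p phi = r_p,   with   (Gamma_p)_{ij} = gamma(|i - j|),
                       (r_p)_i = gamma(i),   i,j = 1..p.
Substitute the sample gammas (Toeplitz matrix and right-hand side of size 3):
  Gamma_p = [[2.4181, 0.3586, -0.7666], [0.3586, 2.4181, 0.3586], [-0.7666, 0.3586, 2.4181]]
  r_p     = [0.3586, -0.7666, 0.1325]
Written out (R1..R3):
  (R1) 2.4181 phi_1 + 0.3586 phi_2 - 0.7666 phi_3 = 0.3586
  (R2) 0.3586 phi_1 + 2.4181 phi_2 + 0.3586 phi_3 = -0.7666
  (R3) -0.7666 phi_1 + 0.3586 phi_2 + 2.4181 phi_3 = 0.1325
Gaussian elimination:
  R2 <- R2 - (0.3586/2.4181) R1 = R2 - (0.148298) R1:  2.36492 phi_2 + 0.472285 phi_3 = -0.81978
  R3 <- R3 - (-0.7666/2.4181) R1 = R3 - (-0.317026) R1:  0.472285 phi_2 + 2.175068 phi_3 = 0.246185
  R3 <- R3 - (0.472285/2.36492) R2 = R3 - (0.199705) R2:  2.08075 phi_3 = 0.409899
Back-substitution:
  phi_hat_3 = 0.409899 / 2.08075 = 0.196996
  phi_hat_2 = (-0.81978 - (0.472285)(0.196996)) / 2.36492 = -0.385983
  phi_hat_1 = (0.3586 - (0.3586)(-0.385983) - (-0.7666)(0.196996)) / 2.4181 = 0.267992
So phi_hat = [0.2680, -0.3860, 0.1970].
Therefore phi_hat_3 = 0.1970.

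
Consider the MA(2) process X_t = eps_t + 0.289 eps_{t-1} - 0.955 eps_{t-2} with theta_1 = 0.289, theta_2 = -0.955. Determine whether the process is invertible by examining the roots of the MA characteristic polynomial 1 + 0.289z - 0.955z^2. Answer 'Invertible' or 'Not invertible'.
\text{Not invertible}

The MA(q) characteristic polynomial is P(z) = 1 + 0.289z - 0.955z^2.
Invertibility requires all roots to lie outside the unit circle, i.e. |z| > 1 for every root.
Set 1 + (0.289) z + (-0.955) z^2 = 0, i.e. a z^2 + b z + c = 0 with a = -0.955, b = 0.289, c = 1.
Discriminant D = b^2 - 4ac = (0.289)^2 - 4*(-0.955)*1 = 0.083521 - (-3.82) = 3.903521.
D >= 0, so the roots are real: z = (-b +/- sqrt(D)) / (2a) = (-0.289 +/- 1.975733) / (-1.91).
  z_1 = (-0.289 + 1.975733) / (-1.91) = -0.8831,   |z_1| = 0.8831.
  z_2 = (-0.289 - 1.975733) / (-1.91) = 1.1857,   |z_2| = 1.1857.
Moduli of all roots: 0.8831, 1.1857.
All moduli strictly greater than 1? No.
Verdict: Not invertible.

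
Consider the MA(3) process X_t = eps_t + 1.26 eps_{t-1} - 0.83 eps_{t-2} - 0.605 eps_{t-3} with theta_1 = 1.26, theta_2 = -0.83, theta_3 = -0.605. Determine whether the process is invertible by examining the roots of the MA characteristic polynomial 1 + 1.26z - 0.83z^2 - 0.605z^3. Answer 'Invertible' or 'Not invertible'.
\text{Not invertible}

The MA(q) characteristic polynomial is P(z) = 1 + 1.26z - 0.83z^2 - 0.605z^3.
Invertibility requires all roots to lie outside the unit circle, i.e. |z| > 1 for every root.
Degree 3: look for a simple real root z0 first, then factor out (1 - z/z0) and solve the remaining quadratic.
Testing z0 = -2: P(-2) = 1 + (1.26)(-2) + (-0.83)(-2)^2 + (-0.605)(-2)^3
  = 1 + (-2.52) + (-3.32) + (4.84) = 0.  So z_0 = -2 is a root, |z_0| = 2.
Divide out the factor (1 + 0.5 z) = (1 - z/z0) (since 1/z0 = -0.5):
  P(z) = (1 + 0.5 z)(1 + (0.76) z + (-1.21) z^2)
  [check: z-coef 0.76 - (-0.5) = 1.26; z^2-coef -1.21 - (-0.5)(0.76) = -0.83; z^3-coef -(-0.5)(-1.21) = -0.605.]
Remaining roots from the quadratic factor 1 + (0.76) z + (-1.21) z^2:
  Set 1 + (0.76) z + (-1.21) z^2 = 0, i.e. a z^2 + b z + c = 0 with a = -1.21, b = 0.76, c = 1.
  Discriminant D = b^2 - 4ac = (0.76)^2 - 4*(-1.21)*1 = 0.5776 - (-4.84) = 5.4176.
  D >= 0, so the roots are real: z = (-b +/- sqrt(D)) / (2a) = (-0.76 +/- 2.327574) / (-2.42).
    z_1 = (-0.76 + 2.327574) / (-2.42) = -0.6478,   |z_1| = 0.6478.
    z_2 = (-0.76 - 2.327574) / (-2.42) = 1.2759,   |z_2| = 1.2759.
Moduli of all roots: 2.0000, 0.6478, 1.2759.
All moduli strictly greater than 1? No.
Verdict: Not invertible.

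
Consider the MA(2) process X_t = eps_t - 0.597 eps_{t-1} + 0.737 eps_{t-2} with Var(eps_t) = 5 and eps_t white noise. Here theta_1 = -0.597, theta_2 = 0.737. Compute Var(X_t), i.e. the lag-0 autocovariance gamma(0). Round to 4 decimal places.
\gamma(0) = 9.4979

For an MA(q) process X_t = eps_t + sum_i theta_i eps_{t-i} with
Var(eps_t) = sigma^2, the variance is
  gamma(0) = sigma^2 * (1 + sum_i theta_i^2).
  sum_i theta_i^2 = (-0.597)^2 + (0.737)^2 = 0.356409 + 0.543169 = 0.899578.
  gamma(0) = 5 * (1 + 0.899578) = 5 * 1.899578 = 9.49789, which rounds to 9.4979.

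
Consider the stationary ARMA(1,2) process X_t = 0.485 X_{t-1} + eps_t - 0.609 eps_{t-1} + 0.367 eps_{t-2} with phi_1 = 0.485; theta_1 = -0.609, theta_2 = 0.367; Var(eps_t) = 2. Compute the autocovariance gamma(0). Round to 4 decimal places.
\gamma(0) = 2.2770

Multiply the model equation by X_{t-k} and take expectations. With theta_0 = psi_0 = 1 and psi_j the MA(infinity) weights, this gives
  gamma(k) - sum_i phi_i gamma(k-i) = c_k,
  c_k = sigma^2 * sum_{j=k..q} theta_j psi_{j-k}   (c_k = 0 for k > q),
using gamma(-m) = gamma(m).
psi-weights needed (psi_j = theta_j + sum_i phi_i psi_{j-i}):
  psi_1 = theta_1 + phi_1 = -0.609 + (0.485) = -0.124
  psi_2 = theta_2 + phi_1 psi_1 = 0.367 + (0.485)(-0.124) = 0.30686
Right-hand sides:
  c_0 = sigma^2 (1 + theta_1 psi_1 + theta_2 psi_2) = 2 * (1 + (-0.609)(-0.124) + (0.367)(0.30686)) = 2 * 1.188134 = 2.376267
  c_1 = sigma^2 (theta_1 + theta_2 psi_1) = 2 * (-0.609 + (0.367)(-0.124)) = -1.309016
  c_2 = sigma^2 theta_2 = 2 * (0.367) = 0.734
Equations for k = 0 and k = 1 (AR order 1):
  gamma(0) = phi_1 gamma(1) + c_0
  gamma(1) = phi_1 gamma(0) + c_1
Substituting the second into the first: gamma(0) (1 - phi_1^2) = c_0 + phi_1 c_1, so
  gamma(0) = (c_0 + phi_1 c_1) / (1 - phi_1^2) = (2.376267 + (0.485)(-1.309016)) / (1 - (0.485)^2) = 1.741394 / 0.764775 = 2.277002.
Therefore gamma(0) = 2.2770 (to 4 decimal places).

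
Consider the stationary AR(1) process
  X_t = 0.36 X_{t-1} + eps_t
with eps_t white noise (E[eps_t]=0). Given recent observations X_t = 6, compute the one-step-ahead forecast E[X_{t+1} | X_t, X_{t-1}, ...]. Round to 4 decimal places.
E[X_{t+1} \mid \mathcal F_t] = 2.1600

For an AR(p) model X_t = c + sum_i phi_i X_{t-i} + eps_t, the
one-step-ahead conditional mean is
  E[X_{t+1} | X_t, ...] = c + sum_i phi_i X_{t+1-i}.
Substitute known values:
  E[X_{t+1} | ...] = (0.36) * (6)
                   = 2.1600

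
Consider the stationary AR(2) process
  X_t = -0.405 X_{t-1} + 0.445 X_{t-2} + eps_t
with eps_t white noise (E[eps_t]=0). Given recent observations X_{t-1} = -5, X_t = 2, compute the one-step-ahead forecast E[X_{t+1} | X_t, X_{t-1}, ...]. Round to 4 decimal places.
E[X_{t+1} \mid \mathcal F_t] = -3.0350

For an AR(p) model X_t = c + sum_i phi_i X_{t-i} + eps_t, the
one-step-ahead conditional mean is
  E[X_{t+1} | X_t, ...] = c + sum_i phi_i X_{t+1-i}.
Substitute known values:
  E[X_{t+1} | ...] = (-0.405) * (2) + (0.445) * (-5)
                   = -3.0350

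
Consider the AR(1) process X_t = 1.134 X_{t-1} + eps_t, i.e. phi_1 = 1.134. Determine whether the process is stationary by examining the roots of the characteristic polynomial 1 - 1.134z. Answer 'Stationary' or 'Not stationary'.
\text{Not stationary}

The AR(p) characteristic polynomial is P(z) = 1 - 1.134z.
Stationarity requires all roots to lie outside the unit circle, i.e. |z| > 1 for every root.
This is linear in z: 1 + (-1.134) z = 0  =>  z = -1/(-1.134) = 0.881834,  |z| = 0.881834.
Moduli of all roots: 0.8818.
All moduli strictly greater than 1? No.
Verdict: Not stationary.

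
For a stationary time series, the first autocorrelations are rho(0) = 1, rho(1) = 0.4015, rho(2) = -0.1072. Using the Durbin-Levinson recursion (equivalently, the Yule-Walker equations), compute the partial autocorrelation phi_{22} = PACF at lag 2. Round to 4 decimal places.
\phi_{22} = -0.3200

The PACF at lag k is phi_{kk}, the last component of the solution
to the Yule-Walker system G_k phi = r_k where
  (G_k)_{ij} = rho(|i - j|), (r_k)_i = rho(i), i,j = 1..k.
Equivalently, Durbin-Levinson gives phi_{kk} iteratively:
  phi_{11} = rho(1)
  phi_{kk} = [rho(k) - sum_{j=1..k-1} phi_{k-1,j} rho(k-j)]
            / [1 - sum_{j=1..k-1} phi_{k-1,j} rho(j)],
  phi_{k,j} = phi_{k-1,j} - phi_{kk} phi_{k-1,k-j},  j = 1..k-1.
Step k = 1:
  phi_11 = rho(1) = 0.4015.
Step k = 2:
  phi_22 = [rho(2) - phi_11 rho(1)] / [1 - phi_11 rho(1)] = [-0.1072 - (0.4015)(0.4015)] / [1 - (0.4015)(0.4015)]
         = -0.26840225 / 0.83879775 = -0.32.
Therefore phi_{22} = -0.3200.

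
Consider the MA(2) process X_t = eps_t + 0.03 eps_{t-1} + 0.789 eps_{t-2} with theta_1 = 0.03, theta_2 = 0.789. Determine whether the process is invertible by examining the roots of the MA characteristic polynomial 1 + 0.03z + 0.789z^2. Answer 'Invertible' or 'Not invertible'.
\text{Invertible}

The MA(q) characteristic polynomial is P(z) = 1 + 0.03z + 0.789z^2.
Invertibility requires all roots to lie outside the unit circle, i.e. |z| > 1 for every root.
Set 1 + (0.03) z + (0.789) z^2 = 0, i.e. a z^2 + b z + c = 0 with a = 0.789, b = 0.03, c = 1.
Discriminant D = b^2 - 4ac = (0.03)^2 - 4*(0.789)*1 = 0.0009 - (3.156) = -3.1551.
D < 0, so the roots are the complex-conjugate pair z = (-b +/- i sqrt(-D)) / (2a) = -0.019 +/- 1.1256i.
For a conjugate pair |z|^2 = z * conj(z) = (product of roots) = c/a = 1/(0.789) = 1.267427, so |z| = sqrt(1.267427) = 1.1258 for both roots.
Moduli of all roots: 1.1258, 1.1258.
All moduli strictly greater than 1? Yes.
Verdict: Invertible.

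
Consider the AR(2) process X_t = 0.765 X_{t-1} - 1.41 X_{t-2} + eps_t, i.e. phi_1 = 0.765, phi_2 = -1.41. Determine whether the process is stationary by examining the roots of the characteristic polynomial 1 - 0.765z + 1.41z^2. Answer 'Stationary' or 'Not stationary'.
\text{Not stationary}

The AR(p) characteristic polynomial is P(z) = 1 - 0.765z + 1.41z^2.
Stationarity requires all roots to lie outside the unit circle, i.e. |z| > 1 for every root.
Set 1 + (-0.765) z + (1.41) z^2 = 0, i.e. a z^2 + b z + c = 0 with a = 1.41, b = -0.765, c = 1.
Discriminant D = b^2 - 4ac = (-0.765)^2 - 4*(1.41)*1 = 0.585225 - (5.64) = -5.054775.
D < 0, so the roots are the complex-conjugate pair z = (-b +/- i sqrt(-D)) / (2a) = 0.2713 +/- 0.7973i.
For a conjugate pair |z|^2 = z * conj(z) = (product of roots) = c/a = 1/(1.41) = 0.70922, so |z| = sqrt(0.70922) = 0.8422 for both roots.
Moduli of all roots: 0.8422, 0.8422.
All moduli strictly greater than 1? No.
Verdict: Not stationary.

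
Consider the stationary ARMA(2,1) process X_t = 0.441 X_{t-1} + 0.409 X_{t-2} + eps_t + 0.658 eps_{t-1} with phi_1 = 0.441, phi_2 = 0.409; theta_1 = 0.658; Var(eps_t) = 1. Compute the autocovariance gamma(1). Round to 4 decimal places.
\gamma(1) = 5.9961

Multiply the model equation by X_{t-k} and take expectations. With theta_0 = psi_0 = 1 and psi_j the MA(infinity) weights, this gives
  gamma(k) - sum_i phi_i gamma(k-i) = c_k,
  c_k = sigma^2 * sum_{j=k..q} theta_j psi_{j-k}   (c_k = 0 for k > q),
using gamma(-m) = gamma(m).
psi-weights needed (psi_j = theta_j + sum_i phi_i psi_{j-i}):
  psi_1 = theta_1 + phi_1 = 0.658 + (0.441) = 1.099
Right-hand sides:
  c_0 = sigma^2 (1 + theta_1 psi_1) = 1 * (1 + (0.658)(1.099)) = 1 * 1.723142 = 1.723142
  c_1 = sigma^2 theta_1 = 1 * (0.658) = 0.658
  c_2 = 0
Equations for k = 0, 1, 2 (AR order 2, c_2 = 0):
  (E0) gamma(0) = phi_1 gamma(1) + phi_2 gamma(2) + c_0
  (E1) gamma(1) = phi_1 gamma(0) + phi_2 gamma(1) + c_1
  (E2) gamma(2) = phi_1 gamma(1) + phi_2 gamma(0)
From (E1): gamma(1) = A gamma(0) + B with
  A = phi_1 / (1 - phi_2) = 0.441 / 0.591 = 0.746193,   B = c_1 / (1 - phi_2) = 0.658 / 0.591 = 1.113367.
Insert (E2) into (E0): gamma(0) (1 - phi_2^2) = phi_1 (1 + phi_2) gamma(1) + c_0.
  phi_1 (1 + phi_2) = (0.441)(1.409) = 0.621369,   1 - phi_2^2 = 0.832719.
Replace gamma(1) by A gamma(0) + B and collect gamma(0):
  gamma(0) [0.832719 - (0.621369)(0.746193)] = (0.621369)(1.113367) + 1.723142
  gamma(0) * 0.369058 = 2.414954
  gamma(0) = 2.414954 / 0.369058 = 6.543564.
  gamma(1) = A gamma(0) + B = (0.746193)(6.543564) + (1.113367) = 5.996128.
Therefore gamma(1) = 5.9961 (to 4 decimal places).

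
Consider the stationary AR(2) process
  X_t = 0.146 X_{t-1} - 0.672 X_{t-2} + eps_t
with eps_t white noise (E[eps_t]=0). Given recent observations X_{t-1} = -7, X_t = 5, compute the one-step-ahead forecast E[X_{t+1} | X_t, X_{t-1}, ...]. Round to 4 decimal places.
E[X_{t+1} \mid \mathcal F_t] = 5.4340

For an AR(p) model X_t = c + sum_i phi_i X_{t-i} + eps_t, the
one-step-ahead conditional mean is
  E[X_{t+1} | X_t, ...] = c + sum_i phi_i X_{t+1-i}.
Substitute known values:
  E[X_{t+1} | ...] = (0.146) * (5) + (-0.672) * (-7)
                   = 5.4340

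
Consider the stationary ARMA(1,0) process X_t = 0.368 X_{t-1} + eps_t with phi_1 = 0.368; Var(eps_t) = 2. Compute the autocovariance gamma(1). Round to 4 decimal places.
\gamma(1) = 0.8513

Multiply the model equation by X_{t-k} and take expectations. With theta_0 = psi_0 = 1 and psi_j the MA(infinity) weights, this gives
  gamma(k) - sum_i phi_i gamma(k-i) = c_k,
  c_k = sigma^2 * sum_{j=k..q} theta_j psi_{j-k}   (c_k = 0 for k > q),
using gamma(-m) = gamma(m).
Pure AR (q = 0): c_0 = sigma^2 = 2, c_k = 0 for k >= 1.
Equations for k = 0 and k = 1 (AR order 1):
  gamma(0) = phi_1 gamma(1) + c_0
  gamma(1) = phi_1 gamma(0) + c_1
Substituting the second into the first: gamma(0) (1 - phi_1^2) = c_0 + phi_1 c_1, so
  gamma(0) = c_0 / (1 - phi_1^2) = 2 / (1 - (0.368)^2) = 2 / 0.864576 = 2.313273.
  gamma(1) = phi_1 gamma(0) = (0.368)(2.313273) = 0.851284.
Therefore gamma(1) = 0.8513 (to 4 decimal places).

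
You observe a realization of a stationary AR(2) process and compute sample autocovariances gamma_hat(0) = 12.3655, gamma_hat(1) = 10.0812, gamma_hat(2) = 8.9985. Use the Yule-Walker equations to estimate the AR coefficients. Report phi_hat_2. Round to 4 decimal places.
\hat\phi_{2} = 0.1880

The Yule-Walker equations for an AR(p) process read, in matrix form,
  Gamma_p phi = r_p,   with   (Gamma_p)_{ij} = gamma(|i - j|),
                       (r_p)_i = gamma(i),   i,j = 1..p.
Substitute the sample gammas (Toeplitz matrix and right-hand side of size 2):
  Gamma_p = [[12.3655, 10.0812], [10.0812, 12.3655]]
  r_p     = [10.0812, 8.9985]
Written out:
  12.3655 phi_1 + 10.0812 phi_2 = 10.0812
  10.0812 phi_1 + 12.3655 phi_2 = 8.9985
Solve by Cramer's rule:
  det = gamma(0)^2 - gamma(1)^2 = (12.3655)^2 - (10.0812)^2 = 152.90559025 - 101.63059344 = 51.27499681
  phi_hat_1 = [gamma(1) gamma(0) - gamma(1) gamma(2)] / det = [(10.0812)(12.3655) - (10.0812)(8.9985)] / 51.27499681 = 33.9434004 / 51.27499681 = 0.662
  phi_hat_2 = [gamma(0) gamma(2) - gamma(1)^2] / det = [(12.3655)(8.9985) - (10.0812)^2] / 51.27499681 = 9.64035831 / 51.27499681 = 0.188
So phi_hat = [0.6620, 0.1880].
Therefore phi_hat_2 = 0.1880.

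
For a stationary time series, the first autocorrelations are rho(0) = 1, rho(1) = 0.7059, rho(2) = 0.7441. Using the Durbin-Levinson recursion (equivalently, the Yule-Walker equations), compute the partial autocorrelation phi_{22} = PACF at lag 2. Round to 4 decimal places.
\phi_{22} = 0.4899

The PACF at lag k is phi_{kk}, the last component of the solution
to the Yule-Walker system G_k phi = r_k where
  (G_k)_{ij} = rho(|i - j|), (r_k)_i = rho(i), i,j = 1..k.
Equivalently, Durbin-Levinson gives phi_{kk} iteratively:
  phi_{11} = rho(1)
  phi_{kk} = [rho(k) - sum_{j=1..k-1} phi_{k-1,j} rho(k-j)]
            / [1 - sum_{j=1..k-1} phi_{k-1,j} rho(j)],
  phi_{k,j} = phi_{k-1,j} - phi_{kk} phi_{k-1,k-j},  j = 1..k-1.
Step k = 1:
  phi_11 = rho(1) = 0.7059.
Step k = 2:
  phi_22 = [rho(2) - phi_11 rho(1)] / [1 - phi_11 rho(1)] = [0.7441 - (0.7059)(0.7059)] / [1 - (0.7059)(0.7059)]
         = 0.24580519 / 0.50170519 = 0.4899.
Therefore phi_{22} = 0.4899.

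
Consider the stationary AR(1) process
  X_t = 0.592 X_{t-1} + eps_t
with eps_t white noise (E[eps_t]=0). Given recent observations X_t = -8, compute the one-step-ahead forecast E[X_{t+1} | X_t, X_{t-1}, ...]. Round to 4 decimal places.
E[X_{t+1} \mid \mathcal F_t] = -4.7360

For an AR(p) model X_t = c + sum_i phi_i X_{t-i} + eps_t, the
one-step-ahead conditional mean is
  E[X_{t+1} | X_t, ...] = c + sum_i phi_i X_{t+1-i}.
Substitute known values:
  E[X_{t+1} | ...] = (0.592) * (-8)
                   = -4.7360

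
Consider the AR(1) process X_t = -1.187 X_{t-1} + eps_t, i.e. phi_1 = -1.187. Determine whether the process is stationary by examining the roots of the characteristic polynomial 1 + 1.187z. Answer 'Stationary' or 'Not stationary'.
\text{Not stationary}

The AR(p) characteristic polynomial is P(z) = 1 + 1.187z.
Stationarity requires all roots to lie outside the unit circle, i.e. |z| > 1 for every root.
This is linear in z: 1 + (1.187) z = 0  =>  z = -1/(1.187) = -0.84246,  |z| = 0.84246.
Moduli of all roots: 0.8425.
All moduli strictly greater than 1? No.
Verdict: Not stationary.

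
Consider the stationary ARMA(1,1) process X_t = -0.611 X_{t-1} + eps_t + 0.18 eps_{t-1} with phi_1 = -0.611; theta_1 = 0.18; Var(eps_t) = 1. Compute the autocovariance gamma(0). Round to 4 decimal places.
\gamma(0) = 1.2964

Multiply the model equation by X_{t-k} and take expectations. With theta_0 = psi_0 = 1 and psi_j the MA(infinity) weights, this gives
  gamma(k) - sum_i phi_i gamma(k-i) = c_k,
  c_k = sigma^2 * sum_{j=k..q} theta_j psi_{j-k}   (c_k = 0 for k > q),
using gamma(-m) = gamma(m).
psi-weights needed (psi_j = theta_j + sum_i phi_i psi_{j-i}):
  psi_1 = theta_1 + phi_1 = 0.18 + (-0.611) = -0.431
Right-hand sides:
  c_0 = sigma^2 (1 + theta_1 psi_1) = 1 * (1 + (0.18)(-0.431)) = 1 * 0.92242 = 0.92242
  c_1 = sigma^2 theta_1 = 1 * (0.18) = 0.18
  c_2 = 0
Equations for k = 0 and k = 1 (AR order 1):
  gamma(0) = phi_1 gamma(1) + c_0
  gamma(1) = phi_1 gamma(0) + c_1
Substituting the second into the first: gamma(0) (1 - phi_1^2) = c_0 + phi_1 c_1, so
  gamma(0) = (c_0 + phi_1 c_1) / (1 - phi_1^2) = (0.92242 + (-0.611)(0.18)) / (1 - (-0.611)^2) = 0.81244 / 0.626679 = 1.296421.
Therefore gamma(0) = 1.2964 (to 4 decimal places).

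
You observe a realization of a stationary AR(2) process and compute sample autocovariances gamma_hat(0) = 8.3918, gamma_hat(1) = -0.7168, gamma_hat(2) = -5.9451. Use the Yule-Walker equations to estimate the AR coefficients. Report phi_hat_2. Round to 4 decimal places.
\hat\phi_{2} = -0.7210

The Yule-Walker equations for an AR(p) process read, in matrix form,
  Gamma_p phi = r_p,   with   (Gamma_p)_{ij} = gamma(|i - j|),
                       (r_p)_i = gamma(i),   i,j = 1..p.
Substitute the sample gammas (Toeplitz matrix and right-hand side of size 2):
  Gamma_p = [[8.3918, -0.7168], [-0.7168, 8.3918]]
  r_p     = [-0.7168, -5.9451]
Written out:
  8.3918 phi_1 - 0.7168 phi_2 = -0.7168
  -0.7168 phi_1 + 8.3918 phi_2 = -5.9451
Solve by Cramer's rule:
  det = gamma(0)^2 - gamma(1)^2 = (8.3918)^2 - (-0.7168)^2 = 70.42230724 - 0.51380224 = 69.908505
  phi_hat_1 = [gamma(1) gamma(0) - gamma(1) gamma(2)] / det = [(-0.7168)(8.3918) - (-0.7168)(-5.9451)] / 69.908505 = -10.27668992 / 69.908505 = -0.147
  phi_hat_2 = [gamma(0) gamma(2) - gamma(1)^2] / det = [(8.3918)(-5.9451) - (-0.7168)^2] / 69.908505 = -50.40389242 / 69.908505 = -0.721
So phi_hat = [-0.1470, -0.7210].
Therefore phi_hat_2 = -0.7210.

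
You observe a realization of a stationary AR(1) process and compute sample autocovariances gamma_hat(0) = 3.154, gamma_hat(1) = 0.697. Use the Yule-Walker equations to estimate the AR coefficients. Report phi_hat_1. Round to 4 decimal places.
\hat\phi_{1} = 0.2210

The Yule-Walker equations for an AR(p) process read, in matrix form,
  Gamma_p phi = r_p,   with   (Gamma_p)_{ij} = gamma(|i - j|),
                       (r_p)_i = gamma(i),   i,j = 1..p.
Substitute the sample gammas (Toeplitz matrix and right-hand side of size 1):
  Gamma_p = [[3.154]]
  r_p     = [0.697]
With p = 1 this is the single equation gamma(0) phi_1 = gamma(1):
  phi_hat_1 = gamma(1) / gamma(0) = 0.697 / 3.154 = 0.2210.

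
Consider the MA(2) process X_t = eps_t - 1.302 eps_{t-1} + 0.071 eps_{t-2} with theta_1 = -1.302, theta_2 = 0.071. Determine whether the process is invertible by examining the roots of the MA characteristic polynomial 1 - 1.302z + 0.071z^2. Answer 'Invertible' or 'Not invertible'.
\text{Not invertible}

The MA(q) characteristic polynomial is P(z) = 1 - 1.302z + 0.071z^2.
Invertibility requires all roots to lie outside the unit circle, i.e. |z| > 1 for every root.
Set 1 + (-1.302) z + (0.071) z^2 = 0, i.e. a z^2 + b z + c = 0 with a = 0.071, b = -1.302, c = 1.
Discriminant D = b^2 - 4ac = (-1.302)^2 - 4*(0.071)*1 = 1.695204 - (0.284) = 1.411204.
D >= 0, so the roots are real: z = (-b +/- sqrt(D)) / (2a) = (1.302 +/- 1.187941) / (0.142).
  z_1 = (1.302 + 1.187941) / (0.142) = 17.5348,   |z_1| = 17.5348.
  z_2 = (1.302 - 1.187941) / (0.142) = 0.8032,   |z_2| = 0.8032.
Moduli of all roots: 17.5348, 0.8032.
All moduli strictly greater than 1? No.
Verdict: Not invertible.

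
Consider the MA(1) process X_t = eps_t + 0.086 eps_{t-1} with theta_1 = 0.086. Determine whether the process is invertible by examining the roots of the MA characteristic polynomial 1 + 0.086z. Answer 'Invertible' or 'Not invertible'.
\text{Invertible}

The MA(q) characteristic polynomial is P(z) = 1 + 0.086z.
Invertibility requires all roots to lie outside the unit circle, i.e. |z| > 1 for every root.
This is linear in z: 1 + (0.086) z = 0  =>  z = -1/(0.086) = -11.627907,  |z| = 11.627907.
Moduli of all roots: 11.6279.
All moduli strictly greater than 1? Yes.
Verdict: Invertible.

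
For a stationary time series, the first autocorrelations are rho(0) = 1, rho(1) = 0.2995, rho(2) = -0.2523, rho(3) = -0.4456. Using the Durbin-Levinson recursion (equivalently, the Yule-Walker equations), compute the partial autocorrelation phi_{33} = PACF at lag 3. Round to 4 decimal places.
\phi_{33} = -0.2931

The PACF at lag k is phi_{kk}, the last component of the solution
to the Yule-Walker system G_k phi = r_k where
  (G_k)_{ij} = rho(|i - j|), (r_k)_i = rho(i), i,j = 1..k.
Equivalently, Durbin-Levinson gives phi_{kk} iteratively:
  phi_{11} = rho(1)
  phi_{kk} = [rho(k) - sum_{j=1..k-1} phi_{k-1,j} rho(k-j)]
            / [1 - sum_{j=1..k-1} phi_{k-1,j} rho(j)],
  phi_{k,j} = phi_{k-1,j} - phi_{kk} phi_{k-1,k-j},  j = 1..k-1.
Step k = 1:
  phi_11 = rho(1) = 0.2995.
Step k = 2:
  phi_22 = [rho(2) - phi_11 rho(1)] / [1 - phi_11 rho(1)] = [-0.2523 - (0.2995)(0.2995)] / [1 - (0.2995)(0.2995)]
         = -0.34200025 / 0.91029975 = -0.375701.
  Update: phi_21 = phi_11 - phi_22 phi_11 = 0.2995 - (-0.375701)(0.2995) = 0.412022.
Step k = 3:
  phi_33 = [rho(3) - phi_21 rho(2) - phi_22 rho(1)] / [1 - phi_21 rho(1) - phi_22 rho(2)]
    numerator   = -0.4456 - (0.412022)(-0.2523) - (-0.375701)(0.2995) = -0.2291244
    denominator = 1 - (0.412022)(0.2995) - (-0.375701)(-0.2523) = 0.78181002
  phi_33 = -0.2291244 / 0.78181002 = -0.2931.
Therefore phi_{33} = -0.2931.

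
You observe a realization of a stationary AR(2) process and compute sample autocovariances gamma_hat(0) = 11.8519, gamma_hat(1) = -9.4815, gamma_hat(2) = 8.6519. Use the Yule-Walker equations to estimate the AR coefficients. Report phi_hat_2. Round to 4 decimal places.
\hat\phi_{2} = 0.2500

The Yule-Walker equations for an AR(p) process read, in matrix form,
  Gamma_p phi = r_p,   with   (Gamma_p)_{ij} = gamma(|i - j|),
                       (r_p)_i = gamma(i),   i,j = 1..p.
Substitute the sample gammas (Toeplitz matrix and right-hand side of size 2):
  Gamma_p = [[11.8519, -9.4815], [-9.4815, 11.8519]]
  r_p     = [-9.4815, 8.6519]
Written out:
  11.8519 phi_1 - 9.4815 phi_2 = -9.4815
  -9.4815 phi_1 + 11.8519 phi_2 = 8.6519
Solve by Cramer's rule:
  det = gamma(0)^2 - gamma(1)^2 = (11.8519)^2 - (-9.4815)^2 = 140.46753361 - 89.89884225 = 50.56869136
  phi_hat_1 = [gamma(1) gamma(0) - gamma(1) gamma(2)] / det = [(-9.4815)(11.8519) - (-9.4815)(8.6519)] / 50.56869136 = -30.3408 / 50.56869136 = -0.6
  phi_hat_2 = [gamma(0) gamma(2) - gamma(1)^2] / det = [(11.8519)(8.6519) - (-9.4815)^2] / 50.56869136 = 12.64261136 / 50.56869136 = 0.25
So phi_hat = [-0.6000, 0.2500].
Therefore phi_hat_2 = 0.2500.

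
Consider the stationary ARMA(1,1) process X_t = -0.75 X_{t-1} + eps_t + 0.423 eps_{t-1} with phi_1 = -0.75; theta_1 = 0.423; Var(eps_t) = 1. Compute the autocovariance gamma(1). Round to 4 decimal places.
\gamma(1) = -0.5103

Multiply the model equation by X_{t-k} and take expectations. With theta_0 = psi_0 = 1 and psi_j the MA(infinity) weights, this gives
  gamma(k) - sum_i phi_i gamma(k-i) = c_k,
  c_k = sigma^2 * sum_{j=k..q} theta_j psi_{j-k}   (c_k = 0 for k > q),
using gamma(-m) = gamma(m).
psi-weights needed (psi_j = theta_j + sum_i phi_i psi_{j-i}):
  psi_1 = theta_1 + phi_1 = 0.423 + (-0.75) = -0.327
Right-hand sides:
  c_0 = sigma^2 (1 + theta_1 psi_1) = 1 * (1 + (0.423)(-0.327)) = 1 * 0.861679 = 0.861679
  c_1 = sigma^2 theta_1 = 1 * (0.423) = 0.423
  c_2 = 0
Equations for k = 0 and k = 1 (AR order 1):
  gamma(0) = phi_1 gamma(1) + c_0
  gamma(1) = phi_1 gamma(0) + c_1
Substituting the second into the first: gamma(0) (1 - phi_1^2) = c_0 + phi_1 c_1, so
  gamma(0) = (c_0 + phi_1 c_1) / (1 - phi_1^2) = (0.861679 + (-0.75)(0.423)) / (1 - (-0.75)^2) = 0.544429 / 0.4375 = 1.244409.
  gamma(1) = phi_1 gamma(0) + c_1 = (-0.75)(1.244409) + (0.423) = -0.510307.
Therefore gamma(1) = -0.5103 (to 4 decimal places).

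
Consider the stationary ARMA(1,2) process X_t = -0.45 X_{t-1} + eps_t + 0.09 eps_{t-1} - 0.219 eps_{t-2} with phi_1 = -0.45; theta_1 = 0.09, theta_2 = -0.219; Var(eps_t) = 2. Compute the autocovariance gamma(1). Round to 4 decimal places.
\gamma(1) = -0.6826

Multiply the model equation by X_{t-k} and take expectations. With theta_0 = psi_0 = 1 and psi_j the MA(infinity) weights, this gives
  gamma(k) - sum_i phi_i gamma(k-i) = c_k,
  c_k = sigma^2 * sum_{j=k..q} theta_j psi_{j-k}   (c_k = 0 for k > q),
using gamma(-m) = gamma(m).
psi-weights needed (psi_j = theta_j + sum_i phi_i psi_{j-i}):
  psi_1 = theta_1 + phi_1 = 0.09 + (-0.45) = -0.36
  psi_2 = theta_2 + phi_1 psi_1 = -0.219 + (-0.45)(-0.36) = -0.057
Right-hand sides:
  c_0 = sigma^2 (1 + theta_1 psi_1 + theta_2 psi_2) = 2 * (1 + (0.09)(-0.36) + (-0.219)(-0.057)) = 2 * 0.980083 = 1.960166
  c_1 = sigma^2 (theta_1 + theta_2 psi_1) = 2 * (0.09 + (-0.219)(-0.36)) = 0.33768
  c_2 = sigma^2 theta_2 = 2 * (-0.219) = -0.438
Equations for k = 0 and k = 1 (AR order 1):
  gamma(0) = phi_1 gamma(1) + c_0
  gamma(1) = phi_1 gamma(0) + c_1
Substituting the second into the first: gamma(0) (1 - phi_1^2) = c_0 + phi_1 c_1, so
  gamma(0) = (c_0 + phi_1 c_1) / (1 - phi_1^2) = (1.960166 + (-0.45)(0.33768)) / (1 - (-0.45)^2) = 1.80821 / 0.7975 = 2.267348.
  gamma(1) = phi_1 gamma(0) + c_1 = (-0.45)(2.267348) + (0.33768) = -0.682627.
Therefore gamma(1) = -0.6826 (to 4 decimal places).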